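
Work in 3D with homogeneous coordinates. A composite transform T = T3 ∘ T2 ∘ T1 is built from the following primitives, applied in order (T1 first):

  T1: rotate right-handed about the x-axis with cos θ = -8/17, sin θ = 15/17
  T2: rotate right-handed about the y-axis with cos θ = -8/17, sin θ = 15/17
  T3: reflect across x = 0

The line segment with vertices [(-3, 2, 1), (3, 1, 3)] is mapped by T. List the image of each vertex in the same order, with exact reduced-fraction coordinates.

image vertices: (-738/289, -31/17, 589/289), (543/289, -53/17, -693/289)

T1 rotate right-handed about the x-axis with cos θ = -8/17, sin θ = 15/17: (-3, 2, 1) → (-3, -31/17, 22/17); (3, 1, 3) → (3, -53/17, -9/17)
T2 rotate right-handed about the y-axis with cos θ = -8/17, sin θ = 15/17: (-3, -31/17, 22/17) → (738/289, -31/17, 589/289); (3, -53/17, -9/17) → (-543/289, -53/17, -693/289)
T3 reflect across x = 0: (738/289, -31/17, 589/289) → (-738/289, -31/17, 589/289); (-543/289, -53/17, -693/289) → (543/289, -53/17, -693/289)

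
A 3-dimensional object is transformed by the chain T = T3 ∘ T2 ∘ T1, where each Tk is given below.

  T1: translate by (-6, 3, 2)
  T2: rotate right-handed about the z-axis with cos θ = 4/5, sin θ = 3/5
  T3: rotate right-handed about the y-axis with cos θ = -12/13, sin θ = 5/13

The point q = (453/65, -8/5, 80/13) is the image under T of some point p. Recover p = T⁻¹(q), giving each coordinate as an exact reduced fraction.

T1 = [1 0 0 -6; 0 1 0 3; 0 0 1 2; 0 0 0 1]
T2·T1 = [4/5 -3/5 0 -33/5; 3/5 4/5 0 -6/5; 0 0 1 2; 0 0 0 1]
T3·…·T1 = [-48/65 36/65 5/13 446/65; 3/5 4/5 0 -6/5; -4/13 3/13 -12/13 9/13; 0 0 0 1]
det M = 1; M⁻¹ = [-48/65 3/5 -4/13 6; 36/65 4/5 3/13 -3; 5/13 0 -12/13 -2; 0 0 0 1]
M⁻¹ · (453/65, -8/5, 80/13)ᵀ = (-2, 1, -5)ᵀ

p = (-2, 1, -5)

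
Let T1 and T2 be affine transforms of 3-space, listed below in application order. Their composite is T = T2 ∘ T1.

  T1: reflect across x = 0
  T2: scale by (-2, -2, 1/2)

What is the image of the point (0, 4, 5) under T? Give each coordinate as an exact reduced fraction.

T(p) = (0, -8, 5/2)

T1 reflect across x = 0: (0, 4, 5) → (0, 4, 5)
T2 scale by (-2, -2, 1/2): (0, 4, 5) → (0, -8, 5/2)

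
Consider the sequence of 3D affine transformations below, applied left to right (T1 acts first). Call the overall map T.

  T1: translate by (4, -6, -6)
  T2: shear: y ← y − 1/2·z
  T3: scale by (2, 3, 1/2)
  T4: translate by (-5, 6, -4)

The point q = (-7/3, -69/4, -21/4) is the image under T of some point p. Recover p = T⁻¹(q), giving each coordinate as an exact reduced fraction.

T1 = [1 0 0 4; 0 1 0 -6; 0 0 1 -6; 0 0 0 1]
T2·T1 = [1 0 0 4; 0 1 -1/2 -3; 0 0 1 -6; 0 0 0 1]
T3·…·T1 = [2 0 0 8; 0 3 -3/2 -9; 0 0 1/2 -3; 0 0 0 1]
T4·…·T1 = [2 0 0 3; 0 3 -3/2 -3; 0 0 1/2 -7; 0 0 0 1]
det M = 3; M⁻¹ = [1/2 0 0 -3/2; 0 1/3 1 8; 0 0 2 14; 0 0 0 1]
M⁻¹ · (-7/3, -69/4, -21/4)ᵀ = (-8/3, -3, 7/2)ᵀ

p = (-8/3, -3, 7/2)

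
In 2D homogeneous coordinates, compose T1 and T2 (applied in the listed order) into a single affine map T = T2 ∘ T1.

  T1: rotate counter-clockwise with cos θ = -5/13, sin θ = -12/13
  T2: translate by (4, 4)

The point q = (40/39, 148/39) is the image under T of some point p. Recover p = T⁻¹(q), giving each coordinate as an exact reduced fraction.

p = (4/3, -8/3)

T1 = [-5/13 12/13 0; -12/13 -5/13 0; 0 0 1]
T2·T1 = [-5/13 12/13 4; -12/13 -5/13 4; 0 0 1]
det M = 1; M⁻¹ = [-5/13 -12/13 68/13; 12/13 -5/13 -28/13; 0 0 1]
M⁻¹ · (40/39, 148/39)ᵀ = (4/3, -8/3)ᵀ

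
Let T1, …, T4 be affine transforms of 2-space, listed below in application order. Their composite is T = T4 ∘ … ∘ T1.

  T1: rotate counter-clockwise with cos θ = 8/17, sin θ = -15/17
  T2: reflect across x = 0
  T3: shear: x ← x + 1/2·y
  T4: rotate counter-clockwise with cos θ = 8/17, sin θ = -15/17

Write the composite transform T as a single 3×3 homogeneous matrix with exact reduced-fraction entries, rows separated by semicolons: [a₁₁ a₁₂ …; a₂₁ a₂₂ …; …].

T1 = [8/17 15/17 0; -15/17 8/17 0; 0 0 1]
T2·T1 = [-8/17 -15/17 0; -15/17 8/17 0; 0 0 1]
T3·…·T1 = [-31/34 -11/17 0; -15/17 8/17 0; 0 0 1]
T4·…·T1 = [-349/289 32/289 0; 225/578 229/289 0; 0 0 1]

T = [-349/289 32/289 0; 225/578 229/289 0; 0 0 1]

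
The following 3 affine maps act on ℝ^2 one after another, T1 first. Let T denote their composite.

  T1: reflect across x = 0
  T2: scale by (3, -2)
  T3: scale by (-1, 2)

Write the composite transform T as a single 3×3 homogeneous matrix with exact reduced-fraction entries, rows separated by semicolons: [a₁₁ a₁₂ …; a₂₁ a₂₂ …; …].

T = [3 0 0; 0 -4 0; 0 0 1]

T1 = [-1 0 0; 0 1 0; 0 0 1]
T2·T1 = [-3 0 0; 0 -2 0; 0 0 1]
T3·…·T1 = [3 0 0; 0 -4 0; 0 0 1]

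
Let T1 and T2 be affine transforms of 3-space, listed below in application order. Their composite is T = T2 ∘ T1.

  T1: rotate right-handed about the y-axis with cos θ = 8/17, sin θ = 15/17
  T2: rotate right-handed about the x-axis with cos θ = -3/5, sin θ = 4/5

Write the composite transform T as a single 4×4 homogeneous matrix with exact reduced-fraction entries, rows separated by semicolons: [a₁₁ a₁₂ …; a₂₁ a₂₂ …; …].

T1 = [8/17 0 15/17 0; 0 1 0 0; -15/17 0 8/17 0; 0 0 0 1]
T2·T1 = [8/17 0 15/17 0; 12/17 -3/5 -32/85 0; 9/17 4/5 -24/85 0; 0 0 0 1]

T = [8/17 0 15/17 0; 12/17 -3/5 -32/85 0; 9/17 4/5 -24/85 0; 0 0 0 1]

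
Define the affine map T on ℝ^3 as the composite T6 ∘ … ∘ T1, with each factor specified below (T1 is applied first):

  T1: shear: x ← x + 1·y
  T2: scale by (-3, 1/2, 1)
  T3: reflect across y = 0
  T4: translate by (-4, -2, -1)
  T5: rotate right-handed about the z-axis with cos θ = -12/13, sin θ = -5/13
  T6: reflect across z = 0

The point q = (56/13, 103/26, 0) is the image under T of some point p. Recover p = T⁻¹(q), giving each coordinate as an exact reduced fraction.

p = (1/2, 0, 1)

T1 = [1 1 0 0; 0 1 0 0; 0 0 1 0; 0 0 0 1]
T2·T1 = [-3 -3 0 0; 0 1/2 0 0; 0 0 1 0; 0 0 0 1]
T3·…·T1 = [-3 -3 0 0; 0 -1/2 0 0; 0 0 1 0; 0 0 0 1]
T4·…·T1 = [-3 -3 0 -4; 0 -1/2 0 -2; 0 0 1 -1; 0 0 0 1]
T5·…·T1 = [36/13 67/26 0 38/13; 15/13 21/13 0 44/13; 0 0 1 -1; 0 0 0 1]
T6·…·T1 = [36/13 67/26 0 38/13; 15/13 21/13 0 44/13; 0 0 -1 1; 0 0 0 1]
det M = -3/2; M⁻¹ = [14/13 -67/39 0 8/3; -10/13 24/13 0 -4; 0 0 -1 1; 0 0 0 1]
M⁻¹ · (56/13, 103/26, 0)ᵀ = (1/2, 0, 1)ᵀ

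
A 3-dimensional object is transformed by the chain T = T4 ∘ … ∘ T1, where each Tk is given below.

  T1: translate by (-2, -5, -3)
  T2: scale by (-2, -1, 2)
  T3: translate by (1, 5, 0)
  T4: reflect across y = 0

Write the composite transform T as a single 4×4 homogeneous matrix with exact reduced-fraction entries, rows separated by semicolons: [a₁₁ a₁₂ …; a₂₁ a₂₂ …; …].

T = [-2 0 0 5; 0 1 0 -10; 0 0 2 -6; 0 0 0 1]

T1 = [1 0 0 -2; 0 1 0 -5; 0 0 1 -3; 0 0 0 1]
T2·T1 = [-2 0 0 4; 0 -1 0 5; 0 0 2 -6; 0 0 0 1]
T3·…·T1 = [-2 0 0 5; 0 -1 0 10; 0 0 2 -6; 0 0 0 1]
T4·…·T1 = [-2 0 0 5; 0 1 0 -10; 0 0 2 -6; 0 0 0 1]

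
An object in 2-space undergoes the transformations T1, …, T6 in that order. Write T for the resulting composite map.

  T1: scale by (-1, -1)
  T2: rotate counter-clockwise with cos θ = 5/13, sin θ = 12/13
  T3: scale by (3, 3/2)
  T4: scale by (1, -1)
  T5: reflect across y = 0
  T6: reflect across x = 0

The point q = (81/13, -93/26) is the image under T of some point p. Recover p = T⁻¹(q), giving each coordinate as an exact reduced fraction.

p = (3, -1)

T1 = [-1 0 0; 0 -1 0; 0 0 1]
T2·T1 = [-5/13 12/13 0; -12/13 -5/13 0; 0 0 1]
T3·…·T1 = [-15/13 36/13 0; -18/13 -15/26 0; 0 0 1]
T4·…·T1 = [-15/13 36/13 0; 18/13 15/26 0; 0 0 1]
T5·…·T1 = [-15/13 36/13 0; -18/13 -15/26 0; 0 0 1]
T6·…·T1 = [15/13 -36/13 0; -18/13 -15/26 0; 0 0 1]
det M = -9/2; M⁻¹ = [5/39 -8/13 0; -4/13 -10/39 0; 0 0 1]
M⁻¹ · (81/13, -93/26)ᵀ = (3, -1)ᵀ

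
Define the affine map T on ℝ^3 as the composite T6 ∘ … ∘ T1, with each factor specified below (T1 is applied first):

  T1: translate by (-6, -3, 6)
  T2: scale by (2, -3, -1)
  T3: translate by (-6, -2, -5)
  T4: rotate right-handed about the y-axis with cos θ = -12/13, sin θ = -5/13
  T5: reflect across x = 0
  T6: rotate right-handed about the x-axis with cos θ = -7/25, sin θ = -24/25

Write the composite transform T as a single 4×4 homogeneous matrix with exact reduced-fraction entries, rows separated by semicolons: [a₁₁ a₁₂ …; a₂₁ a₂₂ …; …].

T = [24/13 0 -5/13 -271/13; 48/65 21/25 288/325 371/325; -14/65 72/25 -84/325 -2478/325; 0 0 0 1]

T1 = [1 0 0 -6; 0 1 0 -3; 0 0 1 6; 0 0 0 1]
T2·T1 = [2 0 0 -12; 0 -3 0 9; 0 0 -1 -6; 0 0 0 1]
T3·…·T1 = [2 0 0 -18; 0 -3 0 7; 0 0 -1 -11; 0 0 0 1]
T4·…·T1 = [-24/13 0 5/13 271/13; 0 -3 0 7; 10/13 0 12/13 42/13; 0 0 0 1]
T5·…·T1 = [24/13 0 -5/13 -271/13; 0 -3 0 7; 10/13 0 12/13 42/13; 0 0 0 1]
T6·…·T1 = [24/13 0 -5/13 -271/13; 48/65 21/25 288/325 371/325; -14/65 72/25 -84/325 -2478/325; 0 0 0 1]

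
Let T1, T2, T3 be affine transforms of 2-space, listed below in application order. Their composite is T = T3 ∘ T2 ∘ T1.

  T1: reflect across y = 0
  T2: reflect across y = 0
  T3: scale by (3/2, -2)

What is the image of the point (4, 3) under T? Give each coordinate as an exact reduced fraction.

T(p) = (6, -6)

T1 reflect across y = 0: (4, 3) → (4, -3)
T2 reflect across y = 0: (4, -3) → (4, 3)
T3 scale by (3/2, -2): (4, 3) → (6, -6)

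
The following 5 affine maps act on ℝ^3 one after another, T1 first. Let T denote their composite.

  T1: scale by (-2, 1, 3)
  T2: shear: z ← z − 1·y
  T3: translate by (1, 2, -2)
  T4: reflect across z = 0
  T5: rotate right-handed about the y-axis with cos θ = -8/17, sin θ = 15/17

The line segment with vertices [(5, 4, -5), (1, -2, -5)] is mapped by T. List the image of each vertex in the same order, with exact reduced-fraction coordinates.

T1 scale by (-2, 1, 3): (5, 4, -5) → (-10, 4, -15); (1, -2, -5) → (-2, -2, -15)
T2 shear: z ← z − 1·y: (-10, 4, -15) → (-10, 4, -19); (-2, -2, -15) → (-2, -2, -13)
T3 translate by (1, 2, -2): (-10, 4, -19) → (-9, 6, -21); (-2, -2, -13) → (-1, 0, -15)
T4 reflect across z = 0: (-9, 6, -21) → (-9, 6, 21); (-1, 0, -15) → (-1, 0, 15)
T5 rotate right-handed about the y-axis with cos θ = -8/17, sin θ = 15/17: (-9, 6, 21) → (387/17, 6, -33/17); (-1, 0, 15) → (233/17, 0, -105/17)

image vertices: (387/17, 6, -33/17), (233/17, 0, -105/17)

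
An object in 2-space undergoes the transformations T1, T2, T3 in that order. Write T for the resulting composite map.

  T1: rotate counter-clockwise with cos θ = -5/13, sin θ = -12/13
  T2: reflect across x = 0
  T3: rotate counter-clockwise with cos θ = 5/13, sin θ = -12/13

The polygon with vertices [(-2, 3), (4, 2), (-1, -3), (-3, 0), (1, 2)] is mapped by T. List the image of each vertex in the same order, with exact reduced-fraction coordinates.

T1 rotate counter-clockwise with cos θ = -5/13, sin θ = -12/13: (-2, 3) → (46/13, 9/13); (4, 2) → (4/13, -58/13); (-1, -3) → (-31/13, 27/13); (-3, 0) → (15/13, 36/13); (1, 2) → (19/13, -22/13)
T2 reflect across x = 0: (46/13, 9/13) → (-46/13, 9/13); (4/13, -58/13) → (-4/13, -58/13); (-31/13, 27/13) → (31/13, 27/13); (15/13, 36/13) → (-15/13, 36/13); (19/13, -22/13) → (-19/13, -22/13)
T3 rotate counter-clockwise with cos θ = 5/13, sin θ = -12/13: (-46/13, 9/13) → (-122/169, 597/169); (-4/13, -58/13) → (-716/169, -242/169); (31/13, 27/13) → (479/169, -237/169); (-15/13, 36/13) → (357/169, 360/169); (-19/13, -22/13) → (-359/169, 118/169)

image vertices: (-122/169, 597/169), (-716/169, -242/169), (479/169, -237/169), (357/169, 360/169), (-359/169, 118/169)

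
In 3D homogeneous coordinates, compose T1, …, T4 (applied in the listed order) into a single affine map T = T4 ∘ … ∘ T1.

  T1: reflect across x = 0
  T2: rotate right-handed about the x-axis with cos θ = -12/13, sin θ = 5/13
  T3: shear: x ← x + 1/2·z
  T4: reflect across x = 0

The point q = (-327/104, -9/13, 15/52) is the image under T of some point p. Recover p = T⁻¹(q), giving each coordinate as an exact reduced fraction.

p = (-3, 3/4, 0)

T1 = [-1 0 0 0; 0 1 0 0; 0 0 1 0; 0 0 0 1]
T2·T1 = [-1 0 0 0; 0 -12/13 -5/13 0; 0 5/13 -12/13 0; 0 0 0 1]
T3·…·T1 = [-1 5/26 -6/13 0; 0 -12/13 -5/13 0; 0 5/13 -12/13 0; 0 0 0 1]
T4·…·T1 = [1 -5/26 6/13 0; 0 -12/13 -5/13 0; 0 5/13 -12/13 0; 0 0 0 1]
det M = 1; M⁻¹ = [1 0 1/2 0; 0 -12/13 5/13 0; 0 -5/13 -12/13 0; 0 0 0 1]
M⁻¹ · (-327/104, -9/13, 15/52)ᵀ = (-3, 3/4, 0)ᵀ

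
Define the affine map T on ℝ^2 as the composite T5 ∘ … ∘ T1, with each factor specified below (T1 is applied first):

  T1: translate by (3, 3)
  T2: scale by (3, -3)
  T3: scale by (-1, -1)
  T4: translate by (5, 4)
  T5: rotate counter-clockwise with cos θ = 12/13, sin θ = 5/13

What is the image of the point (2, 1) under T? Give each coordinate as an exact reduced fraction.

T(p) = (-200/13, 142/13)

T1 translate by (3, 3): (2, 1) → (5, 4)
T2 scale by (3, -3): (5, 4) → (15, -12)
T3 scale by (-1, -1): (15, -12) → (-15, 12)
T4 translate by (5, 4): (-15, 12) → (-10, 16)
T5 rotate counter-clockwise with cos θ = 12/13, sin θ = 5/13: (-10, 16) → (-200/13, 142/13)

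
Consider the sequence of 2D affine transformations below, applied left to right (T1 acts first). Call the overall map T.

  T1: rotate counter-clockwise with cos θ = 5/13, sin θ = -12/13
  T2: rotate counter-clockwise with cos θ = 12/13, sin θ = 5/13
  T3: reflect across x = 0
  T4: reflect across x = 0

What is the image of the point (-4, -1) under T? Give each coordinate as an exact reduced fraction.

T(p) = (-599/169, 356/169)

T1 rotate counter-clockwise with cos θ = 5/13, sin θ = -12/13: (-4, -1) → (-32/13, 43/13)
T2 rotate counter-clockwise with cos θ = 12/13, sin θ = 5/13: (-32/13, 43/13) → (-599/169, 356/169)
T3 reflect across x = 0: (-599/169, 356/169) → (599/169, 356/169)
T4 reflect across x = 0: (599/169, 356/169) → (-599/169, 356/169)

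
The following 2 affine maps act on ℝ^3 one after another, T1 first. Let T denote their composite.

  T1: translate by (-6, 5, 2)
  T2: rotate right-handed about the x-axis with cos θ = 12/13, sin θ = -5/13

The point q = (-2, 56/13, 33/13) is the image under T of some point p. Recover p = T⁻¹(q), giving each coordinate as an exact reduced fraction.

p = (4, -2, 2)

T1 = [1 0 0 -6; 0 1 0 5; 0 0 1 2; 0 0 0 1]
T2·T1 = [1 0 0 -6; 0 12/13 5/13 70/13; 0 -5/13 12/13 -1/13; 0 0 0 1]
det M = 1; M⁻¹ = [1 0 0 6; 0 12/13 -5/13 -5; 0 5/13 12/13 -2; 0 0 0 1]
M⁻¹ · (-2, 56/13, 33/13)ᵀ = (4, -2, 2)ᵀ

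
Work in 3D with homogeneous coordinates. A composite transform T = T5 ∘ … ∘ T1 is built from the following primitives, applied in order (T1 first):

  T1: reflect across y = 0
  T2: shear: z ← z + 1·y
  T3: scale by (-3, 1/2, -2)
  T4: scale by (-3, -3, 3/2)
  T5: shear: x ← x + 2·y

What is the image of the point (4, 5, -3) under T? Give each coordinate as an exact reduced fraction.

T(p) = (51, 15/2, 24)

T1 reflect across y = 0: (4, 5, -3) → (4, -5, -3)
T2 shear: z ← z + 1·y: (4, -5, -3) → (4, -5, -8)
T3 scale by (-3, 1/2, -2): (4, -5, -8) → (-12, -5/2, 16)
T4 scale by (-3, -3, 3/2): (-12, -5/2, 16) → (36, 15/2, 24)
T5 shear: x ← x + 2·y: (36, 15/2, 24) → (51, 15/2, 24)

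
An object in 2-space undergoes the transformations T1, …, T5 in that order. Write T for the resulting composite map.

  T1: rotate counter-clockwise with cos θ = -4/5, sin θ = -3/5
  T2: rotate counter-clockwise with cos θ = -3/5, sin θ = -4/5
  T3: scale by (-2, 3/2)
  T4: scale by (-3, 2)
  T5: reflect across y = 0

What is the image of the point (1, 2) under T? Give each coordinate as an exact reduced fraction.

T1 rotate counter-clockwise with cos θ = -4/5, sin θ = -3/5: (1, 2) → (2/5, -11/5)
T2 rotate counter-clockwise with cos θ = -3/5, sin θ = -4/5: (2/5, -11/5) → (-2, 1)
T3 scale by (-2, 3/2): (-2, 1) → (4, 3/2)
T4 scale by (-3, 2): (4, 3/2) → (-12, 3)
T5 reflect across y = 0: (-12, 3) → (-12, -3)

T(p) = (-12, -3)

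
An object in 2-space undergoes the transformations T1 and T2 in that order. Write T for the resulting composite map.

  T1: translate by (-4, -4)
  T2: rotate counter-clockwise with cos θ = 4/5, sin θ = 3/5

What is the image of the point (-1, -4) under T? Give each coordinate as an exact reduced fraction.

T(p) = (4/5, -47/5)

T1 translate by (-4, -4): (-1, -4) → (-5, -8)
T2 rotate counter-clockwise with cos θ = 4/5, sin θ = 3/5: (-5, -8) → (4/5, -47/5)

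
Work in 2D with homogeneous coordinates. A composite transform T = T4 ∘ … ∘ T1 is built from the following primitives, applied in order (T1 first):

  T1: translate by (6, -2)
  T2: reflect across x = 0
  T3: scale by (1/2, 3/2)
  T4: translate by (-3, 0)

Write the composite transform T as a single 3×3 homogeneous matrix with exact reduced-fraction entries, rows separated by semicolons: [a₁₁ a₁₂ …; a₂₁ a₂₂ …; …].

T = [-1/2 0 -6; 0 3/2 -3; 0 0 1]

T1 = [1 0 6; 0 1 -2; 0 0 1]
T2·T1 = [-1 0 -6; 0 1 -2; 0 0 1]
T3·…·T1 = [-1/2 0 -3; 0 3/2 -3; 0 0 1]
T4·…·T1 = [-1/2 0 -6; 0 3/2 -3; 0 0 1]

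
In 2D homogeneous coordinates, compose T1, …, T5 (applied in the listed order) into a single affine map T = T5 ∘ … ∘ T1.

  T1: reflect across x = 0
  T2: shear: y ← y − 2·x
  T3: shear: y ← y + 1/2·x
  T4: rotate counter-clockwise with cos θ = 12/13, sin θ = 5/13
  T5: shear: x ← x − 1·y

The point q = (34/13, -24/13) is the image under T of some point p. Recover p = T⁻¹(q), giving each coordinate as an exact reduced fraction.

p = (0, -2)

T1 = [-1 0 0; 0 1 0; 0 0 1]
T2·T1 = [-1 0 0; 2 1 0; 0 0 1]
T3·…·T1 = [-1 0 0; 3/2 1 0; 0 0 1]
T4·…·T1 = [-3/2 -5/13 0; 1 12/13 0; 0 0 1]
T5·…·T1 = [-5/2 -17/13 0; 1 12/13 0; 0 0 1]
det M = -1; M⁻¹ = [-12/13 -17/13 0; 1 5/2 0; 0 0 1]
M⁻¹ · (34/13, -24/13)ᵀ = (0, -2)ᵀ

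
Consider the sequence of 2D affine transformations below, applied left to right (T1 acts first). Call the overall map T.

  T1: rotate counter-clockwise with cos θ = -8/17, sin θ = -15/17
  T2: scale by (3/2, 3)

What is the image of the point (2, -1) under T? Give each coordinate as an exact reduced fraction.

T(p) = (-93/34, -66/17)

T1 rotate counter-clockwise with cos θ = -8/17, sin θ = -15/17: (2, -1) → (-31/17, -22/17)
T2 scale by (3/2, 3): (-31/17, -22/17) → (-93/34, -66/17)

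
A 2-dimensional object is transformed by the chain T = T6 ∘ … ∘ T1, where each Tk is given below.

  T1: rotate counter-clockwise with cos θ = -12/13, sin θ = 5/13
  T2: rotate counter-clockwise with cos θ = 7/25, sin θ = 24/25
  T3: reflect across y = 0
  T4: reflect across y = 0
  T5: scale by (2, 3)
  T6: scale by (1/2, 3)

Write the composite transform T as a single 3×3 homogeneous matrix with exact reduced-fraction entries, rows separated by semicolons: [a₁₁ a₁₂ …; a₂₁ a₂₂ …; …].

T = [-204/325 253/325 0; -2277/325 -1836/325 0; 0 0 1]

T1 = [-12/13 -5/13 0; 5/13 -12/13 0; 0 0 1]
T2·T1 = [-204/325 253/325 0; -253/325 -204/325 0; 0 0 1]
T3·…·T1 = [-204/325 253/325 0; 253/325 204/325 0; 0 0 1]
T4·…·T1 = [-204/325 253/325 0; -253/325 -204/325 0; 0 0 1]
T5·…·T1 = [-408/325 506/325 0; -759/325 -612/325 0; 0 0 1]
T6·…·T1 = [-204/325 253/325 0; -2277/325 -1836/325 0; 0 0 1]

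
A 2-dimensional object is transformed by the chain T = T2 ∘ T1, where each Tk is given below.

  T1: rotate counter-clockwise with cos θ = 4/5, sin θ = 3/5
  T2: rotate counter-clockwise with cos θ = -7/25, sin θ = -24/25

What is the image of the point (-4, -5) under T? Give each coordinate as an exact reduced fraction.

T(p) = (-761/125, 248/125)

T1 rotate counter-clockwise with cos θ = 4/5, sin θ = 3/5: (-4, -5) → (-1/5, -32/5)
T2 rotate counter-clockwise with cos θ = -7/25, sin θ = -24/25: (-1/5, -32/5) → (-761/125, 248/125)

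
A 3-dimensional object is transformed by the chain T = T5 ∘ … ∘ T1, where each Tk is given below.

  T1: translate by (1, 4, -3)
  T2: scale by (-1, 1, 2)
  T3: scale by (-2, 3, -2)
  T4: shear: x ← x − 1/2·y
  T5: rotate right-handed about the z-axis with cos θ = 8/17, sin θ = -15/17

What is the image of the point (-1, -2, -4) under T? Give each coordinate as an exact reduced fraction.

T(p) = (66/17, 93/17, 28)

T1 translate by (1, 4, -3): (-1, -2, -4) → (0, 2, -7)
T2 scale by (-1, 1, 2): (0, 2, -7) → (0, 2, -14)
T3 scale by (-2, 3, -2): (0, 2, -14) → (0, 6, 28)
T4 shear: x ← x − 1/2·y: (0, 6, 28) → (-3, 6, 28)
T5 rotate right-handed about the z-axis with cos θ = 8/17, sin θ = -15/17: (-3, 6, 28) → (66/17, 93/17, 28)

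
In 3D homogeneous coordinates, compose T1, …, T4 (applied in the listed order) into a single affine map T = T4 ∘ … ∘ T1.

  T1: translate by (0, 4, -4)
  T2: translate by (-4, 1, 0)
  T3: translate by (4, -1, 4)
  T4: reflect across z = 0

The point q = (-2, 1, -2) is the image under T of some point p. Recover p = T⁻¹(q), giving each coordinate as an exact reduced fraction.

T1 = [1 0 0 0; 0 1 0 4; 0 0 1 -4; 0 0 0 1]
T2·T1 = [1 0 0 -4; 0 1 0 5; 0 0 1 -4; 0 0 0 1]
T3·…·T1 = [1 0 0 0; 0 1 0 4; 0 0 1 0; 0 0 0 1]
T4·…·T1 = [1 0 0 0; 0 1 0 4; 0 0 -1 0; 0 0 0 1]
det M = -1; M⁻¹ = [1 0 0 0; 0 1 0 -4; 0 0 -1 0; 0 0 0 1]
M⁻¹ · (-2, 1, -2)ᵀ = (-2, -3, 2)ᵀ

p = (-2, -3, 2)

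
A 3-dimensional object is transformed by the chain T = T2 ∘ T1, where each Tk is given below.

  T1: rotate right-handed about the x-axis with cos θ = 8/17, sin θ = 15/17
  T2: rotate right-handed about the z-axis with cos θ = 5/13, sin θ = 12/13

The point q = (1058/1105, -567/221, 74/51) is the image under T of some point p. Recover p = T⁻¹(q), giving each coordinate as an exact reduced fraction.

T1 = [1 0 0 0; 0 8/17 -15/17 0; 0 15/17 8/17 0; 0 0 0 1]
T2·T1 = [5/13 -96/221 180/221 0; 12/13 40/221 -75/221 0; 0 15/17 8/17 0; 0 0 0 1]
det M = 1; M⁻¹ = [5/13 12/13 0 0; -96/221 40/221 15/17 0; 180/221 -75/221 8/17 0; 0 0 0 1]
M⁻¹ · (1058/1105, -567/221, 74/51)ᵀ = (-2, 2/5, 7/3)ᵀ

p = (-2, 2/5, 7/3)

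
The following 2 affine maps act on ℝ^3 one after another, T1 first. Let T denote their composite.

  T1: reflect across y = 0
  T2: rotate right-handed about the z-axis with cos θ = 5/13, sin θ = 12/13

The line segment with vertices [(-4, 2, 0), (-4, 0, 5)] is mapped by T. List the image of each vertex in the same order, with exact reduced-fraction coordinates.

image vertices: (4/13, -58/13, 0), (-20/13, -48/13, 5)

T1 reflect across y = 0: (-4, 2, 0) → (-4, -2, 0); (-4, 0, 5) → (-4, 0, 5)
T2 rotate right-handed about the z-axis with cos θ = 5/13, sin θ = 12/13: (-4, -2, 0) → (4/13, -58/13, 0); (-4, 0, 5) → (-20/13, -48/13, 5)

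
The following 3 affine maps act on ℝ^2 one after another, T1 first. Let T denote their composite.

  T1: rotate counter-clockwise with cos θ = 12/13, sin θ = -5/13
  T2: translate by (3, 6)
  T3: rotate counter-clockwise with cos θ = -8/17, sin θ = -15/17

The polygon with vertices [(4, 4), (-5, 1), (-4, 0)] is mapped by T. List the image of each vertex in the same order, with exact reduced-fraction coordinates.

T1 rotate counter-clockwise with cos θ = 12/13, sin θ = -5/13: (4, 4) → (68/13, 28/13); (-5, 1) → (-55/13, 37/13); (-4, 0) → (-48/13, 20/13)
T2 translate by (3, 6): (68/13, 28/13) → (107/13, 106/13); (-55/13, 37/13) → (-16/13, 115/13); (-48/13, 20/13) → (-9/13, 98/13)
T3 rotate counter-clockwise with cos θ = -8/17, sin θ = -15/17: (107/13, 106/13) → (734/221, -2453/221); (-16/13, 115/13) → (109/13, -40/13); (-9/13, 98/13) → (1542/221, -649/221)

image vertices: (734/221, -2453/221), (109/13, -40/13), (1542/221, -649/221)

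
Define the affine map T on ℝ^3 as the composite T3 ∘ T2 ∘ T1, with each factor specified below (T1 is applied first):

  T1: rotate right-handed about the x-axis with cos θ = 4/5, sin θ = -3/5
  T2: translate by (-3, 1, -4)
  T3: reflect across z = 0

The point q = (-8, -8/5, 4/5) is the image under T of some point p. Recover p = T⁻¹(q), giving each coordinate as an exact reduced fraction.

p = (-5, -4, 1)

T1 = [1 0 0 0; 0 4/5 3/5 0; 0 -3/5 4/5 0; 0 0 0 1]
T2·T1 = [1 0 0 -3; 0 4/5 3/5 1; 0 -3/5 4/5 -4; 0 0 0 1]
T3·…·T1 = [1 0 0 -3; 0 4/5 3/5 1; 0 3/5 -4/5 4; 0 0 0 1]
det M = -1; M⁻¹ = [1 0 0 3; 0 4/5 3/5 -16/5; 0 3/5 -4/5 13/5; 0 0 0 1]
M⁻¹ · (-8, -8/5, 4/5)ᵀ = (-5, -4, 1)ᵀ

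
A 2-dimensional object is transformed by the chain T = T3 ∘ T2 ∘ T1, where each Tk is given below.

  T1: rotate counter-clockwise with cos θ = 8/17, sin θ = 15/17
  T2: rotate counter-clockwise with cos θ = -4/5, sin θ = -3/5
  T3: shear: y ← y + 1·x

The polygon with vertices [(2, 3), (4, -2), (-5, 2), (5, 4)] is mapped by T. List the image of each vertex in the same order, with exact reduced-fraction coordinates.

image vertices: (278/85, 149/85), (-116/85, -478/85), (103/85, 549/85), (401/85, 33/85)

T1 rotate counter-clockwise with cos θ = 8/17, sin θ = 15/17: (2, 3) → (-29/17, 54/17); (4, -2) → (62/17, 44/17); (-5, 2) → (-70/17, -59/17); (5, 4) → (-20/17, 107/17)
T2 rotate counter-clockwise with cos θ = -4/5, sin θ = -3/5: (-29/17, 54/17) → (278/85, -129/85); (62/17, 44/17) → (-116/85, -362/85); (-70/17, -59/17) → (103/85, 446/85); (-20/17, 107/17) → (401/85, -368/85)
T3 shear: y ← y + 1·x: (278/85, -129/85) → (278/85, 149/85); (-116/85, -362/85) → (-116/85, -478/85); (103/85, 446/85) → (103/85, 549/85); (401/85, -368/85) → (401/85, 33/85)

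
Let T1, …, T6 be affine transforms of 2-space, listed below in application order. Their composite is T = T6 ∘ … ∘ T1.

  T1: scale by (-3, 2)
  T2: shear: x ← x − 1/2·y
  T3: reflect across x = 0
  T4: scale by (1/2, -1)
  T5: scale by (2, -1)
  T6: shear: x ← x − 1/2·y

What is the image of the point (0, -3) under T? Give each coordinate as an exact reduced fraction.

T1 scale by (-3, 2): (0, -3) → (0, -6)
T2 shear: x ← x − 1/2·y: (0, -6) → (3, -6)
T3 reflect across x = 0: (3, -6) → (-3, -6)
T4 scale by (1/2, -1): (-3, -6) → (-3/2, 6)
T5 scale by (2, -1): (-3/2, 6) → (-3, -6)
T6 shear: x ← x − 1/2·y: (-3, -6) → (0, -6)

T(p) = (0, -6)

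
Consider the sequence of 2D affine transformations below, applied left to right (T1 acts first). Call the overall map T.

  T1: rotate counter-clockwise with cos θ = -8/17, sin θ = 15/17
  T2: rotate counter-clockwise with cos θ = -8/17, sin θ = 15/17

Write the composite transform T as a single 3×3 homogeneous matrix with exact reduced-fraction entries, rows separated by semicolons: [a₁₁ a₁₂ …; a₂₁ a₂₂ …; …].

T1 = [-8/17 -15/17 0; 15/17 -8/17 0; 0 0 1]
T2·T1 = [-161/289 240/289 0; -240/289 -161/289 0; 0 0 1]

T = [-161/289 240/289 0; -240/289 -161/289 0; 0 0 1]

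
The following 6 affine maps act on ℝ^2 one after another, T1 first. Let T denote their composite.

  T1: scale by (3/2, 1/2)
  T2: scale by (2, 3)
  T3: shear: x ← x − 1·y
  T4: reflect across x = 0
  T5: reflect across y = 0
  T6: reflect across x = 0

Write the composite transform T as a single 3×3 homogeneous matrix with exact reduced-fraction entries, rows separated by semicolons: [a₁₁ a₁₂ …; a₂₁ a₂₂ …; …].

T1 = [3/2 0 0; 0 1/2 0; 0 0 1]
T2·T1 = [3 0 0; 0 3/2 0; 0 0 1]
T3·…·T1 = [3 -3/2 0; 0 3/2 0; 0 0 1]
T4·…·T1 = [-3 3/2 0; 0 3/2 0; 0 0 1]
T5·…·T1 = [-3 3/2 0; 0 -3/2 0; 0 0 1]
T6·…·T1 = [3 -3/2 0; 0 -3/2 0; 0 0 1]

T = [3 -3/2 0; 0 -3/2 0; 0 0 1]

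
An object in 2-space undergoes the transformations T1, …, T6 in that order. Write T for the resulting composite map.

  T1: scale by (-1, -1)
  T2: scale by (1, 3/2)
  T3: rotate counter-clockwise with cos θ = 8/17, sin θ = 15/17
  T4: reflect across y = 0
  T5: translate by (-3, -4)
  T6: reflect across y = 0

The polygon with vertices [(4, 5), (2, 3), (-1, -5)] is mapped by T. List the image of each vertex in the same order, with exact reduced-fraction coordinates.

T1 scale by (-1, -1): (4, 5) → (-4, -5); (2, 3) → (-2, -3); (-1, -5) → (1, 5)
T2 scale by (1, 3/2): (-4, -5) → (-4, -15/2); (-2, -3) → (-2, -9/2); (1, 5) → (1, 15/2)
T3 rotate counter-clockwise with cos θ = 8/17, sin θ = 15/17: (-4, -15/2) → (161/34, -120/17); (-2, -9/2) → (103/34, -66/17); (1, 15/2) → (-209/34, 75/17)
T4 reflect across y = 0: (161/34, -120/17) → (161/34, 120/17); (103/34, -66/17) → (103/34, 66/17); (-209/34, 75/17) → (-209/34, -75/17)
T5 translate by (-3, -4): (161/34, 120/17) → (59/34, 52/17); (103/34, 66/17) → (1/34, -2/17); (-209/34, -75/17) → (-311/34, -143/17)
T6 reflect across y = 0: (59/34, 52/17) → (59/34, -52/17); (1/34, -2/17) → (1/34, 2/17); (-311/34, -143/17) → (-311/34, 143/17)

image vertices: (59/34, -52/17), (1/34, 2/17), (-311/34, 143/17)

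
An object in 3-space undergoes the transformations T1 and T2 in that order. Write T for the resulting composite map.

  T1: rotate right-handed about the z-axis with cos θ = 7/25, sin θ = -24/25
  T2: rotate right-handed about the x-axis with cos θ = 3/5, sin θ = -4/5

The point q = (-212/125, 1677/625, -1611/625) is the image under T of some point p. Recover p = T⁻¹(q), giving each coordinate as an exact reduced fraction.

p = (-4, -3/5, 3/5)

T1 = [7/25 24/25 0 0; -24/25 7/25 0 0; 0 0 1 0; 0 0 0 1]
T2·T1 = [7/25 24/25 0 0; -72/125 21/125 4/5 0; 96/125 -28/125 3/5 0; 0 0 0 1]
det M = 1; M⁻¹ = [7/25 -72/125 96/125 0; 24/25 21/125 -28/125 0; 0 4/5 3/5 0; 0 0 0 1]
M⁻¹ · (-212/125, 1677/625, -1611/625)ᵀ = (-4, -3/5, 3/5)ᵀ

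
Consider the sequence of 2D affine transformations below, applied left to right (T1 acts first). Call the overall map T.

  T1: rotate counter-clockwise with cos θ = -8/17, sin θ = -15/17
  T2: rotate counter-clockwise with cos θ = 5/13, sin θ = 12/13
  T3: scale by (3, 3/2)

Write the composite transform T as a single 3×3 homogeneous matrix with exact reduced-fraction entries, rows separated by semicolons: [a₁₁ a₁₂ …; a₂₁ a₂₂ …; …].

T = [420/221 513/221 0; -513/442 210/221 0; 0 0 1]

T1 = [-8/17 15/17 0; -15/17 -8/17 0; 0 0 1]
T2·T1 = [140/221 171/221 0; -171/221 140/221 0; 0 0 1]
T3·…·T1 = [420/221 513/221 0; -513/442 210/221 0; 0 0 1]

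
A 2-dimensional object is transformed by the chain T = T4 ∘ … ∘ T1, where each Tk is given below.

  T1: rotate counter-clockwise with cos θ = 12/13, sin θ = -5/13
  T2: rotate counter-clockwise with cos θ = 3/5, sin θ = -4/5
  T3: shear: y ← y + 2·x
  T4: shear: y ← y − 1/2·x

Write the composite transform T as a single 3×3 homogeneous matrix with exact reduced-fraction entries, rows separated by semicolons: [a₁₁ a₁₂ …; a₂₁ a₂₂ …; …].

T1 = [12/13 5/13 0; -5/13 12/13 0; 0 0 1]
T2·T1 = [16/65 63/65 0; -63/65 16/65 0; 0 0 1]
T3·…·T1 = [16/65 63/65 0; -31/65 142/65 0; 0 0 1]
T4·…·T1 = [16/65 63/65 0; -3/5 17/10 0; 0 0 1]

T = [16/65 63/65 0; -3/5 17/10 0; 0 0 1]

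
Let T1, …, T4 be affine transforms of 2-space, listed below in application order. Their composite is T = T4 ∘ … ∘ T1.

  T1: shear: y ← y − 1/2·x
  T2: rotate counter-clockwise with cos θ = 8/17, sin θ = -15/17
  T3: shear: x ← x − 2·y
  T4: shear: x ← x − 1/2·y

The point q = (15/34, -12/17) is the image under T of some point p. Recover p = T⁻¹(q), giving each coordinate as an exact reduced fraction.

p = (0, -3/2)

T1 = [1 0 0; -1/2 1 0; 0 0 1]
T2·T1 = [1/34 15/17 0; -19/17 8/17 0; 0 0 1]
T3·…·T1 = [77/34 -1/17 0; -19/17 8/17 0; 0 0 1]
T4·…·T1 = [48/17 -5/17 0; -19/17 8/17 0; 0 0 1]
det M = 1; M⁻¹ = [8/17 5/17 0; 19/17 48/17 0; 0 0 1]
M⁻¹ · (15/34, -12/17)ᵀ = (0, -3/2)ᵀ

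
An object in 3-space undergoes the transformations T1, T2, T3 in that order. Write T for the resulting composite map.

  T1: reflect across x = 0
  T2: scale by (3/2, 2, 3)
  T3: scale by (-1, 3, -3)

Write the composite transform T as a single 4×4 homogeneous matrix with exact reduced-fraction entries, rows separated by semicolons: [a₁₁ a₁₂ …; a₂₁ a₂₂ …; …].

T1 = [-1 0 0 0; 0 1 0 0; 0 0 1 0; 0 0 0 1]
T2·T1 = [-3/2 0 0 0; 0 2 0 0; 0 0 3 0; 0 0 0 1]
T3·…·T1 = [3/2 0 0 0; 0 6 0 0; 0 0 -9 0; 0 0 0 1]

T = [3/2 0 0 0; 0 6 0 0; 0 0 -9 0; 0 0 0 1]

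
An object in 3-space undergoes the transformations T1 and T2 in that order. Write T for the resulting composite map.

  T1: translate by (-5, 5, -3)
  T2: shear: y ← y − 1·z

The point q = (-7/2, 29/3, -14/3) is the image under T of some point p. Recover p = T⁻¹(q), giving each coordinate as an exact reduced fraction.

T1 = [1 0 0 -5; 0 1 0 5; 0 0 1 -3; 0 0 0 1]
T2·T1 = [1 0 0 -5; 0 1 -1 8; 0 0 1 -3; 0 0 0 1]
det M = 1; M⁻¹ = [1 0 0 5; 0 1 1 -5; 0 0 1 3; 0 0 0 1]
M⁻¹ · (-7/2, 29/3, -14/3)ᵀ = (3/2, 0, -5/3)ᵀ

p = (3/2, 0, -5/3)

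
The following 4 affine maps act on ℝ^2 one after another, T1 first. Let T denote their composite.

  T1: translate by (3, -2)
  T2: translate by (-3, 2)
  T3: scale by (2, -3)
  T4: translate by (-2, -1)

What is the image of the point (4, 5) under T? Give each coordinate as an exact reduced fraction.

T(p) = (6, -16)

T1 translate by (3, -2): (4, 5) → (7, 3)
T2 translate by (-3, 2): (7, 3) → (4, 5)
T3 scale by (2, -3): (4, 5) → (8, -15)
T4 translate by (-2, -1): (8, -15) → (6, -16)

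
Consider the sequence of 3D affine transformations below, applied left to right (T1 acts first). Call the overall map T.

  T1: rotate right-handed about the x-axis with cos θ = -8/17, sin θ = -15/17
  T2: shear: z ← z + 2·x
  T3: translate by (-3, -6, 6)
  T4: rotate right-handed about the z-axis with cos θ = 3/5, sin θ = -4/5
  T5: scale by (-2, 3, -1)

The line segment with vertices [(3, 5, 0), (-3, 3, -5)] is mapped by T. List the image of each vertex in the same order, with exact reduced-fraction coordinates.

T1 rotate right-handed about the x-axis with cos θ = -8/17, sin θ = -15/17: (3, 5, 0) → (3, -40/17, -75/17); (-3, 3, -5) → (-3, -99/17, -5/17)
T2 shear: z ← z + 2·x: (3, -40/17, -75/17) → (3, -40/17, 27/17); (-3, -99/17, -5/17) → (-3, -99/17, -107/17)
T3 translate by (-3, -6, 6): (3, -40/17, 27/17) → (0, -142/17, 129/17); (-3, -99/17, -107/17) → (-6, -201/17, -5/17)
T4 rotate right-handed about the z-axis with cos θ = 3/5, sin θ = -4/5: (0, -142/17, 129/17) → (-568/85, -426/85, 129/17); (-6, -201/17, -5/17) → (-222/17, -39/17, -5/17)
T5 scale by (-2, 3, -1): (-568/85, -426/85, 129/17) → (1136/85, -1278/85, -129/17); (-222/17, -39/17, -5/17) → (444/17, -117/17, 5/17)

image vertices: (1136/85, -1278/85, -129/17), (444/17, -117/17, 5/17)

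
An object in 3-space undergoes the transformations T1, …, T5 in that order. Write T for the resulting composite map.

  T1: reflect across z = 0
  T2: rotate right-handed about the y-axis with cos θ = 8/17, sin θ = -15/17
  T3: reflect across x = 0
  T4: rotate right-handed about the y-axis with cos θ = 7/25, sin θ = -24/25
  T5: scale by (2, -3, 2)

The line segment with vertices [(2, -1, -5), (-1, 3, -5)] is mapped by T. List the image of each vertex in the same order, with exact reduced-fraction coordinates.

image vertices: (-2534/425, 3, 3812/425), (-38/425, -9, 4334/425)

T1 reflect across z = 0: (2, -1, -5) → (2, -1, 5); (-1, 3, -5) → (-1, 3, 5)
T2 rotate right-handed about the y-axis with cos θ = 8/17, sin θ = -15/17: (2, -1, 5) → (-59/17, -1, 70/17); (-1, 3, 5) → (-83/17, 3, 25/17)
T3 reflect across x = 0: (-59/17, -1, 70/17) → (59/17, -1, 70/17); (-83/17, 3, 25/17) → (83/17, 3, 25/17)
T4 rotate right-handed about the y-axis with cos θ = 7/25, sin θ = -24/25: (59/17, -1, 70/17) → (-1267/425, -1, 1906/425); (83/17, 3, 25/17) → (-19/425, 3, 2167/425)
T5 scale by (2, -3, 2): (-1267/425, -1, 1906/425) → (-2534/425, 3, 3812/425); (-19/425, 3, 2167/425) → (-38/425, -9, 4334/425)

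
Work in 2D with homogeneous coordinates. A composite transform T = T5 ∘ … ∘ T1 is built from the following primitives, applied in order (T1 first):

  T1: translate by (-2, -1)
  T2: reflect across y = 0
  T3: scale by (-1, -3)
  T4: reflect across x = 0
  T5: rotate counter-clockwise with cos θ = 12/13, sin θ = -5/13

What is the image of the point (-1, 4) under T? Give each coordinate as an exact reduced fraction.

T1 translate by (-2, -1): (-1, 4) → (-3, 3)
T2 reflect across y = 0: (-3, 3) → (-3, -3)
T3 scale by (-1, -3): (-3, -3) → (3, 9)
T4 reflect across x = 0: (3, 9) → (-3, 9)
T5 rotate counter-clockwise with cos θ = 12/13, sin θ = -5/13: (-3, 9) → (9/13, 123/13)

T(p) = (9/13, 123/13)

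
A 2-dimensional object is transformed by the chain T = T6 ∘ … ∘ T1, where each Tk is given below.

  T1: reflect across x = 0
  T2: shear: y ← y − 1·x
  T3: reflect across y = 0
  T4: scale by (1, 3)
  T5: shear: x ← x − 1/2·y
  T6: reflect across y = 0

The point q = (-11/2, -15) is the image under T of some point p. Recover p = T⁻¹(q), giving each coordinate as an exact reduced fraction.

T1 = [-1 0 0; 0 1 0; 0 0 1]
T2·T1 = [-1 0 0; 1 1 0; 0 0 1]
T3·…·T1 = [-1 0 0; -1 -1 0; 0 0 1]
T4·…·T1 = [-1 0 0; -3 -3 0; 0 0 1]
T5·…·T1 = [1/2 3/2 0; -3 -3 0; 0 0 1]
T6·…·T1 = [1/2 3/2 0; 3 3 0; 0 0 1]
det M = -3; M⁻¹ = [-1 1/2 0; 1 -1/6 0; 0 0 1]
M⁻¹ · (-11/2, -15)ᵀ = (-2, -3)ᵀ

p = (-2, -3)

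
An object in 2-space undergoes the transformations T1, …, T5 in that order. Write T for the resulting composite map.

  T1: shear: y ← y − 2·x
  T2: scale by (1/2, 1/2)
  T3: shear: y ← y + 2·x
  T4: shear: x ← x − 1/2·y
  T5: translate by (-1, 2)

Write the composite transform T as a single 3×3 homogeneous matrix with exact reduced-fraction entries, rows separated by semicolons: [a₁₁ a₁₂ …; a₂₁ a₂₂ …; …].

T = [1/2 -1/4 -1; 0 1/2 2; 0 0 1]

T1 = [1 0 0; -2 1 0; 0 0 1]
T2·T1 = [1/2 0 0; -1 1/2 0; 0 0 1]
T3·…·T1 = [1/2 0 0; 0 1/2 0; 0 0 1]
T4·…·T1 = [1/2 -1/4 0; 0 1/2 0; 0 0 1]
T5·…·T1 = [1/2 -1/4 -1; 0 1/2 2; 0 0 1]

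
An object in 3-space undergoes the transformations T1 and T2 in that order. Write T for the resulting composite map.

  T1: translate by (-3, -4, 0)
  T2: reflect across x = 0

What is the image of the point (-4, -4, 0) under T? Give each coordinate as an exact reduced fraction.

T(p) = (7, -8, 0)

T1 translate by (-3, -4, 0): (-4, -4, 0) → (-7, -8, 0)
T2 reflect across x = 0: (-7, -8, 0) → (7, -8, 0)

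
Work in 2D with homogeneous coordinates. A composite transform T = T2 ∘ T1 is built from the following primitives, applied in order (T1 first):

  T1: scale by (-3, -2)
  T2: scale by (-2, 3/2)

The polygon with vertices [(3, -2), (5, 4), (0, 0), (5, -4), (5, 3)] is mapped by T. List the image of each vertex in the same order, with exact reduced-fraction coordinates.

image vertices: (18, 6), (30, -12), (0, 0), (30, 12), (30, -9)

T1 scale by (-3, -2): (3, -2) → (-9, 4); (5, 4) → (-15, -8); (0, 0) → (0, 0); (5, -4) → (-15, 8); (5, 3) → (-15, -6)
T2 scale by (-2, 3/2): (-9, 4) → (18, 6); (-15, -8) → (30, -12); (0, 0) → (0, 0); (-15, 8) → (30, 12); (-15, -6) → (30, -9)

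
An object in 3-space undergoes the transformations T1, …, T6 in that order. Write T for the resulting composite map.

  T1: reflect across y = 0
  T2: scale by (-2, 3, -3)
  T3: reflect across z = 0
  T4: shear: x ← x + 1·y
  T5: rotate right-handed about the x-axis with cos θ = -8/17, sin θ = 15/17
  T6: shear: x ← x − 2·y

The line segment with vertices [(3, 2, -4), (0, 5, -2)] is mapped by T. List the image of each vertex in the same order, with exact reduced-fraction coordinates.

T1 reflect across y = 0: (3, 2, -4) → (3, -2, -4); (0, 5, -2) → (0, -5, -2)
T2 scale by (-2, 3, -3): (3, -2, -4) → (-6, -6, 12); (0, -5, -2) → (0, -15, 6)
T3 reflect across z = 0: (-6, -6, 12) → (-6, -6, -12); (0, -15, 6) → (0, -15, -6)
T4 shear: x ← x + 1·y: (-6, -6, -12) → (-12, -6, -12); (0, -15, -6) → (-15, -15, -6)
T5 rotate right-handed about the x-axis with cos θ = -8/17, sin θ = 15/17: (-12, -6, -12) → (-12, 228/17, 6/17); (-15, -15, -6) → (-15, 210/17, -177/17)
T6 shear: x ← x − 2·y: (-12, 228/17, 6/17) → (-660/17, 228/17, 6/17); (-15, 210/17, -177/17) → (-675/17, 210/17, -177/17)

image vertices: (-660/17, 228/17, 6/17), (-675/17, 210/17, -177/17)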